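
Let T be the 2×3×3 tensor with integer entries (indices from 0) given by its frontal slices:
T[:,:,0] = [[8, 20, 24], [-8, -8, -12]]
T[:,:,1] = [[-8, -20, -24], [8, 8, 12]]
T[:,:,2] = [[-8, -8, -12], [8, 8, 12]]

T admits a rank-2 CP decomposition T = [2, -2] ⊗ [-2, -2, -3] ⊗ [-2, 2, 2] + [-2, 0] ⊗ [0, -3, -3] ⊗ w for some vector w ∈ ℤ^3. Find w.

Subtract the known terms from T to get the rank-1 residual R = [-2, 0] ⊗ [0, -3, -3] ⊗ w, so R[i,j,k] = a[i]·b[j]·w[k]. Pick indices with nonzero a[0]·b[1] = (-2)·(-3) = 6. Only the fibre through (0,1,·) is needed: R[0,1,:] = T[0,1,:] − Σₗ aₗ[0]bₗ[1]cₗ = [20, -20, -8] − (2)·(-2)·[-2, 2, 2] = [12, -12, 0]. Then w[k] = R[0,1,k] / 6 for each k, giving w = [12, -12, 0] / 6 = [2, -2, 0].

w = [2, -2, 0]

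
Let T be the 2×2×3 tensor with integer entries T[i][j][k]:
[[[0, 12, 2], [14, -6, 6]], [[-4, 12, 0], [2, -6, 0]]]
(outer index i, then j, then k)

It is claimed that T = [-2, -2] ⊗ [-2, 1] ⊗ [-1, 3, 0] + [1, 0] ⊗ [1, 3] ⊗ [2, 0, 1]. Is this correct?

Reconstruct entry (0,0,0) from the claimed factors: Σₗ aₗ[0]bₗ[0]cₗ[0] = (-2)·(-2)·(-1) + (1)·(1)·(2) = -2, but T[0,0,0] = 0. The claim is false.

No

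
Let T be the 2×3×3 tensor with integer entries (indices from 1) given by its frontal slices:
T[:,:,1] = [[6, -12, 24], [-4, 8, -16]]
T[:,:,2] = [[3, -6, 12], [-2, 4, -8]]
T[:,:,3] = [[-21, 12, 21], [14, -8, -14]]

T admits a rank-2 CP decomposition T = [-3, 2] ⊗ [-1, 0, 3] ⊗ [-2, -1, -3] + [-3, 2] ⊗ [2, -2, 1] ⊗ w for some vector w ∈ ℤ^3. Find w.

Subtract the known terms from T to get the rank-1 residual R = [-3, 2] ⊗ [2, -2, 1] ⊗ w, so R[i,j,k] = a[i]·b[j]·w[k]. Pick indices with nonzero a[1]·b[1] = (-3)·(2) = -6. Only the fibre through (1,1,·) is needed: R[1,1,:] = T[1,1,:] − Σₗ aₗ[1]bₗ[1]cₗ = [6, 3, -21] − (-3)·(-1)·[-2, -1, -3] = [12, 6, -12]. Then w[k] = R[1,1,k] / -6 for each k, giving w = [12, 6, -12] / -6 = [-2, -1, 2].

w = [-2, -1, 2]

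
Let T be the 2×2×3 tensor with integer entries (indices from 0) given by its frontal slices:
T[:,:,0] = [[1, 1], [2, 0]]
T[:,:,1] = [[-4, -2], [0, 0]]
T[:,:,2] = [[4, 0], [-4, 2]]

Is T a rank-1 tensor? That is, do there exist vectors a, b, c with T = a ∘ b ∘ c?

The mode-3 unfolding of T (rows indexed by k, columns by (i,j) = (0,0), (0,1), (1,0), (1,1)) is [[1, 1, 2, 0], [-4, -2, 0, 0], [4, 0, -4, 2]].
There the 3×3 minor on rows k ∈ {0, 1, 2}, columns (i,j) ∈ {(0,0), (0,1), (1,0)} is det [[1, 1, 2], [-4, -2, 0], [4, 0, -4]] = 8 ≠ 0, so this unfolding has rank ≥ 3; CP rank is at least every unfolding rank, so rank(T) ≥ 3.
In particular rank(T) ≥ 3 > 1, so T is not rank-1.

No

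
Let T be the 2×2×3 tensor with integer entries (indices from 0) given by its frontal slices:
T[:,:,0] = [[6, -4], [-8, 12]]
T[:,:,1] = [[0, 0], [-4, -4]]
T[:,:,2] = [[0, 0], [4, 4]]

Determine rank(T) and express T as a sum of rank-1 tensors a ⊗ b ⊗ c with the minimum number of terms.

Lower bound: the mode-2 unfolding of T (rows indexed by j, columns by (i,k) = (0,0), (0,1), (0,2), (1,0), (1,1), (1,2)) is [[6, 0, 0, -8, -4, 4], [-4, 0, 0, 12, -4, 4]].
There the 2×2 minor on rows j ∈ {0, 1}, columns (i,k) ∈ {(0,0), (1,0)} is det [[6, -8], [-4, 12]] = 40 ≠ 0, so this unfolding has rank ≥ 2; CP rank is at least every unfolding rank, so rank(T) ≥ 2. (This is only a lower bound: in general the CP rank may exceed every unfolding rank, so we still need to exhibit 2 rank-1 terms summing to T.)
Upper bound — finding two terms. Write S_k = T[:,:,k] for the frontal slices: S₀ = [[6, -4], [-8, 12]], S₁ = [[0, 0], [-4, -4]], S₂ = [[0, 0], [4, 4]].
If T = a₁ ⊗ b₁ ⊗ c₁ + a₂ ⊗ b₂ ⊗ c₂ then each S_k = c₁[k]·a₁b₁ᵀ + c₂[k]·a₂b₂ᵀ. S₀ and S₁ are linearly independent, so a₁b₁ᵀ and a₂b₂ᵀ must span the same plane of matrices: they are the rank-1 matrices of the form x·S₀ + y·S₁.
det(x·S₀ + y·S₁) is 40·x² − 40·xy = 40·(x − y)(x), vanishing at (x:y) = (1:1) and (0:1).
M₁ = S₀ + S₁ = [[6, -4], [-12, 8]] = 2·[1, -2][3, -2]ᵀ and M₂ = S₁ = [[0, 0], [-4, -4]] = (-4)·[0, 1][1, 1]ᵀ, so take a₁ = [1, -2], b₁ = [3, -2], a₂ = [0, 1], b₂ = [1, 1].
Each slice is an integer combination of E₁ = a₁b₁ᵀ and E₂ = a₂b₂ᵀ: S₀ = 2·E₁ + 4·E₂, S₁ = −4·E₂, S₂ = 4·E₂; reading off coefficients, c₁ = [2, 0, 0] and c₂ = [4, -4, 4].
Hence T = [1, -2] ⊗ [3, -2] ⊗ [2, 0, 0] + [0, 1] ⊗ [1, 1] ⊗ [4, -4, 4], so rank(T) ≤ 2.
These bounds meet, so rank(T) = 2.
Check entry T[1,1,0] = 12: (-2)·(-2)·(2) + (1)·(1)·(4) = 12.

rank(T) = 2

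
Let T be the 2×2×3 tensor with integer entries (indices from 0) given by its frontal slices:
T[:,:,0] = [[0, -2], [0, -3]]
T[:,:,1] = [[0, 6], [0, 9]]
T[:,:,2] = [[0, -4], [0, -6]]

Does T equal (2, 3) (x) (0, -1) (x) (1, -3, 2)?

Reconstruct entrywise from the claimed factors. For example, T[1,1,0] = -3 and Σₗ aₗ[1]bₗ[1]cₗ[0] = (3)·(-1)·(1) = -3; checking all 12 entries, every one matches. The claim holds.

Yes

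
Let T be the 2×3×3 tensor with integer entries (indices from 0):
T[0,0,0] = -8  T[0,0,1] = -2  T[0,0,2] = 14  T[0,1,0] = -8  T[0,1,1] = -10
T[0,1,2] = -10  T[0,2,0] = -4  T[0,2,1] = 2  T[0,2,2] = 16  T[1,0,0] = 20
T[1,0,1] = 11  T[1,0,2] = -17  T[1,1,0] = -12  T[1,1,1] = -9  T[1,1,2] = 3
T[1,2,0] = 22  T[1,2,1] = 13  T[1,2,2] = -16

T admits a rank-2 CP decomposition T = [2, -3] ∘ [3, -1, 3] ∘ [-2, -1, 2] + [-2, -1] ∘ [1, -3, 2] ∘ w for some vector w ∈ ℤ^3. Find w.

w = [-2, -2, -1]

Subtract the known terms from T to get the rank-1 residual R = [-2, -1] ∘ [1, -3, 2] ∘ w, so R[i,j,k] = a[i]·b[j]·w[k]. Pick indices with nonzero a[0]·b[0] = (-2)·(1) = -2. Only the fibre through (0,0,·) is needed: R[0,0,:] = T[0,0,:] − Σₗ aₗ[0]bₗ[0]cₗ = [-8, -2, 14] − (2)·(3)·[-2, -1, 2] = [4, 4, 2]. Then w[k] = R[0,0,k] / -2 for each k, giving w = [4, 4, 2] / -2 = [-2, -2, -1].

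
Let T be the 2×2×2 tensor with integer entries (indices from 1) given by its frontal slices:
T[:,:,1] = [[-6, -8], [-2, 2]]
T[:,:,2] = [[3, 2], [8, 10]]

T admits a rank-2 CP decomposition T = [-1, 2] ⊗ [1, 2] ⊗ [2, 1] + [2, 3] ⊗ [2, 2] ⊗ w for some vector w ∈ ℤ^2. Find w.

w = [-1, 1]

Subtract the known terms from T to get the rank-1 residual R = [2, 3] ⊗ [2, 2] ⊗ w, so R[i,j,k] = a[i]·b[j]·w[k]. Pick indices with nonzero a[1]·b[1] = (2)·(2) = 4. Only the fibre through (1,1,·) is needed: R[1,1,:] = T[1,1,:] − Σₗ aₗ[1]bₗ[1]cₗ = [-6, 3] − (-1)·(1)·[2, 1] = [-4, 4]. Then w[k] = R[1,1,k] / 4 for each k, giving w = [-4, 4] / 4 = [-1, 1].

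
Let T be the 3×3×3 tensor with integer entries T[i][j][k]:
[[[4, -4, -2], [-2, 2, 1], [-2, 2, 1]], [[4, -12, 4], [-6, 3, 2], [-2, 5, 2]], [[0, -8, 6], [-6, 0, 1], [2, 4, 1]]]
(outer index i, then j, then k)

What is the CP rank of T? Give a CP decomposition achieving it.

Lower bound: the mode-3 unfolding of T (rows indexed by k, columns by (i,j) = (0,0), (0,1), (0,2), (1,0), (1,1), (1,2), (2,0), (2,1), (2,2)) is [[4, -2, -2, 4, -6, -2, 0, -6, 2], [-4, 2, 2, -12, 3, 5, -8, 0, 4], [-2, 1, 1, 4, 2, 2, 6, 1, 1]].
There the 3×3 minor on rows k ∈ {0, 1, 2}, columns (i,j) ∈ {(0,0), (1,0), (1,1)} is det [[4, 4, -6], [-4, -12, 3], [-2, 4, 2]] = 104 ≠ 0, so this unfolding has rank ≥ 3; CP rank is at least every unfolding rank, so rank(T) ≥ 3. (Flattening ranks never certify an upper bound on CP rank; for that we must actually write T with 3 rank-1 terms.)
Upper bound: T is a sum of 3 rank-1 terms, T = (0, 1, 1) (x) (1, 0, 0) (x) (-4, -4, 8) + (0, 1, 2) (x) (0, 1, -1) (x) (-2, -1, 0) + (1, 2, 1) (x) (2, -1, -1) (x) (2, -2, -1) (written with every a and b primitive with positive leading entry and the scale carried by c; CP decompositions are not unique, and this one is verified by expanding entrywise), so rank(T) ≤ 3.
These bounds meet, so rank(T) = 3.

rank(T) = 3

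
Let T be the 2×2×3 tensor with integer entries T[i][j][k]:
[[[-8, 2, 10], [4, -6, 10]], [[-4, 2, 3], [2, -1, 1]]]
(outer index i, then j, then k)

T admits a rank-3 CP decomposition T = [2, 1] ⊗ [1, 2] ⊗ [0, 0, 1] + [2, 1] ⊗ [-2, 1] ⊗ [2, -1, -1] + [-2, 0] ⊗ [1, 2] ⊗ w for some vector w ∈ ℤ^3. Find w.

Subtract the known terms from T to get the rank-1 residual R = [-2, 0] ⊗ [1, 2] ⊗ w, so R[i,j,k] = a[i]·b[j]·w[k]. Pick indices with nonzero a[0]·b[0] = (-2)·(1) = -2. Only the fibre through (0,0,·) is needed: R[0,0,:] = T[0,0,:] − Σₗ aₗ[0]bₗ[0]cₗ = [-8, 2, 10] − (2)·(1)·[0, 0, 1] − (2)·(-2)·[2, -1, -1] = [0, -2, 4]. Then w[k] = R[0,0,k] / -2 for each k, giving w = [0, -2, 4] / -2 = [0, 1, -2].

w = [0, 1, -2]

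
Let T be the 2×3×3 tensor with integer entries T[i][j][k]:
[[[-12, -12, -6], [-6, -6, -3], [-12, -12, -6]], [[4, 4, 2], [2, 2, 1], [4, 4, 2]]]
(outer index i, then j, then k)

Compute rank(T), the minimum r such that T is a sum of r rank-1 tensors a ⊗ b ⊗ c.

Lower bound: T ≠ 0 (e.g. T[0,0,0] = -12), so rank(T) ≥ 1.
Upper bound: the mode-1 fibre T[:,0,0] = [-12, 4] gives a = (3, -1) (primitive direction); the mode-2 fibre T[0,:,0] = [-12, -6, -12] gives b = (2, 1, 2); then c[k] = T[0,0,k] / (a[0]·b[0]) = [-12, -12, -6] / 6 = (-2, -2, -1).
Expanding (3, -1) ⊗ (2, 1, 2) ⊗ (-2, -2, -1) reproduces all 18 entries of T, so T = (3, -1) ⊗ (2, 1, 2) ⊗ (-2, -2, -1) and rank(T) ≤ 1.
These bounds meet, so rank(T) = 1.

1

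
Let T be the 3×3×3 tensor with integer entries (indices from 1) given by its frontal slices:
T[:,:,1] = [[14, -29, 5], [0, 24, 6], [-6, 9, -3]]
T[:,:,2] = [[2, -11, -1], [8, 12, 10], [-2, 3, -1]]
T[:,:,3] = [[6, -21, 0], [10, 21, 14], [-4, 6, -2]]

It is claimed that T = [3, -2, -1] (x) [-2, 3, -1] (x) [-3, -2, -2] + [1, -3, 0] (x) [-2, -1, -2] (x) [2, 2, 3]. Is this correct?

No

Reconstruct entry (1,1,2) from the claimed factors: Σₗ aₗ[1]bₗ[1]cₗ[2] = (3)·(-2)·(-2) + (1)·(-2)·(2) = 8, but T[1,1,2] = 2. The claim is false.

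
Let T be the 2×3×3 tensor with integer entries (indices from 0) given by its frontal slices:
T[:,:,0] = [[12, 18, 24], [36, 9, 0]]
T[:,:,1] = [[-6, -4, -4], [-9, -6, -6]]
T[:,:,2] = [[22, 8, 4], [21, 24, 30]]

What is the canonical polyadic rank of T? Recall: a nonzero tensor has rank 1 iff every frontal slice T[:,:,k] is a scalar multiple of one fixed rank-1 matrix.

Lower bound: in the mode-2 unfolding of T (rows indexed by j, columns by (i,k)) the 2×2 minor on rows j ∈ {0, 1}, columns (i,k) ∈ {(0,0), (0,1)} is det [[12, -6], [18, -4]] = 60 ≠ 0, so that unfolding has rank ≥ 2 and hence rank(T) ≥ 2 (CP rank is at least every unfolding rank, though it can be larger).
Upper bound: with S_k = T[:,:,k], the two rank-1 terms a₁b₁ᵀ, a₂b₂ᵀ are the rank-1 members of the pencil x·S₀ + y·S₁.
The 2×2 minor of x·S₀ + y·S₁ on rows {0,1}, columns {0,1} is −540·x² + 180·xy = (-180)·(3·x − y)(x), vanishing at (x:y) = (1:3) and (0:1).
M₁ = S₀ + 3·S₁ = [[-6, 6, 12], [9, -9, -18]] = (-3)·[2, -3][1, -1, -2]ᵀ and M₂ = S₁ = [[-6, -4, -4], [-9, -6, -6]] = −[2, 3][3, 2, 2]ᵀ, so take a₁ = [2, -3], b₁ = [1, -1, -2], a₂ = [2, 3], b₂ = [3, 2, 2].
Each slice is an integer combination of E₁ = a₁b₁ᵀ and E₂ = a₂b₂ᵀ: S₀ = −3·E₁ + 3·E₂, S₁ = −E₂, S₂ = 2·E₁ + 3·E₂; reading off coefficients, c₁ = [-3, 0, 2] and c₂ = [3, -1, 3].
Hence T = [2, -3] ⊗ [1, -1, -2] ⊗ [-3, 0, 2] + [2, 3] ⊗ [3, 2, 2] ⊗ [3, -1, 3], so rank(T) ≤ 2.
These bounds meet, so rank(T) = 2.

2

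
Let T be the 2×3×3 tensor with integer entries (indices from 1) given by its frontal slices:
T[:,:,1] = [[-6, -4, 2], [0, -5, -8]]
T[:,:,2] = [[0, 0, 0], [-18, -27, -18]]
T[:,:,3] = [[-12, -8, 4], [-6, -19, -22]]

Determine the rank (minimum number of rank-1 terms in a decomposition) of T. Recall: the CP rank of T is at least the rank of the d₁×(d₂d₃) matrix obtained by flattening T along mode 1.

Lower bound: the mode-1 unfolding of T (rows indexed by i, columns by (j,k) = (1,1), (1,2), (1,3), (2,1), (2,2), (2,3), (3,1), (3,2), (3,3)) is [[-6, 0, -12, -4, 0, -8, 2, 0, 4], [0, -18, -6, -5, -27, -19, -8, -18, -22]].
There the 2×2 minor on rows i ∈ {1, 2}, columns (j,k) ∈ {(1,1), (1,2)} is det [[-6, 0], [0, -18]] = 108 ≠ 0, so this unfolding has rank ≥ 2; CP rank is at least every unfolding rank, so rank(T) ≥ 2. (Flattening ranks never certify an upper bound on CP rank; for that we must actually write T with 2 rank-1 terms.)
Upper bound — finding two terms. Write S_k = T[:,:,k] for the frontal slices: S₁ = [[-6, -4, 2], [0, -5, -8]], S₂ = [[0, 0, 0], [-18, -27, -18]], S₃ = [[-12, -8, 4], [-6, -19, -22]].
If T = a₁ ⊗ b₁ ⊗ c₁ + a₂ ⊗ b₂ ⊗ c₂ then each S_k = c₁[k]·a₁b₁ᵀ + c₂[k]·a₂b₂ᵀ. S₁ and S₂ are linearly independent, so a₁b₁ᵀ and a₂b₂ᵀ must span the same plane of matrices: they are the rank-1 matrices of the form x·S₁ + y·S₂.
The 2×2 minor of x·S₁ + y·S₂ on rows {1,2}, columns {1,2} is 30·x² + 90·xy = 30·(x + 3·y)(x), vanishing at (x:y) = (3:-1) and (0:1).
M₁ = 3·S₁ − S₂ = [[-18, -12, 6], [18, 12, -6]] = (-6)·[1, -1][3, 2, -1]ᵀ and M₂ = S₂ = [[0, 0, 0], [-18, -27, -18]] = (-9)·[0, 1][2, 3, 2]ᵀ, so take a₁ = [1, -1], b₁ = [3, 2, -1], a₂ = [0, 1], b₂ = [2, 3, 2].
Each slice is an integer combination of E₁ = a₁b₁ᵀ and E₂ = a₂b₂ᵀ: S₁ = −2·E₁ − 3·E₂, S₂ = −9·E₂, S₃ = −4·E₁ − 9·E₂; reading off coefficients, c₁ = [-2, 0, -4] and c₂ = [-3, -9, -9].
Hence T = [1, -1] ⊗ [3, 2, -1] ⊗ [-2, 0, -4] + [0, 1] ⊗ [2, 3, 2] ⊗ [-3, -9, -9], so rank(T) ≤ 2.
These bounds meet, so rank(T) = 2.
Check entry T[1,3,3] = 4: (1)·(-1)·(-4) + (0)·(2)·(-9) = 4.

2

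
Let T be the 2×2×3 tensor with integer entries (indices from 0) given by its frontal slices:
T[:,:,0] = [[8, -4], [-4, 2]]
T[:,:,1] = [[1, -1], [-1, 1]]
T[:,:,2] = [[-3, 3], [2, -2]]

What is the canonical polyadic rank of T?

Lower bound: the mode-3 unfolding of T (rows indexed by k, columns by (i,j) = (0,0), (0,1), (1,0), (1,1)) is [[8, -4, -4, 2], [1, -1, -1, 1], [-3, 3, 2, -2]].
There the 3×3 minor on rows k ∈ {0, 1, 2}, columns (i,j) ∈ {(0,0), (0,1), (1,0)} is det [[8, -4, -4], [1, -1, -1], [-3, 3, 2]] = 4 ≠ 0, so this unfolding has rank ≥ 3; CP rank is at least every unfolding rank, so rank(T) ≥ 3. (This is only a lower bound: in general the CP rank may exceed every unfolding rank, so we still need to exhibit 3 rank-1 terms summing to T.)
Upper bound: T is a sum of 3 rank-1 terms, T = (1, -1) (x) (1, -1) (x) (0, 1, -2) + (1, 0) (x) (1, -1) (x) (0, 0, -1) + (2, -1) (x) (2, -1) (x) (2, 0, 0) (written with every a and b primitive with positive leading entry and the scale carried by c; CP decompositions are not unique, and this one is verified by expanding entrywise), so rank(T) ≤ 3.
These bounds meet, so rank(T) = 3.

3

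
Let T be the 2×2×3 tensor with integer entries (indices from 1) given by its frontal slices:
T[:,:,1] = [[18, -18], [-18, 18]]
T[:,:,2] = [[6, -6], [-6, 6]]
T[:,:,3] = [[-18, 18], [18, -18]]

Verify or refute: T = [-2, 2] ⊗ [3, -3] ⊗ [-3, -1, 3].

Reconstruct entrywise from the claimed factors. For example, T[1,1,3] = -18 and Σₗ aₗ[1]bₗ[1]cₗ[3] = (-2)·(3)·(3) = -18; checking all 12 entries, every one matches. The claim holds.

Yes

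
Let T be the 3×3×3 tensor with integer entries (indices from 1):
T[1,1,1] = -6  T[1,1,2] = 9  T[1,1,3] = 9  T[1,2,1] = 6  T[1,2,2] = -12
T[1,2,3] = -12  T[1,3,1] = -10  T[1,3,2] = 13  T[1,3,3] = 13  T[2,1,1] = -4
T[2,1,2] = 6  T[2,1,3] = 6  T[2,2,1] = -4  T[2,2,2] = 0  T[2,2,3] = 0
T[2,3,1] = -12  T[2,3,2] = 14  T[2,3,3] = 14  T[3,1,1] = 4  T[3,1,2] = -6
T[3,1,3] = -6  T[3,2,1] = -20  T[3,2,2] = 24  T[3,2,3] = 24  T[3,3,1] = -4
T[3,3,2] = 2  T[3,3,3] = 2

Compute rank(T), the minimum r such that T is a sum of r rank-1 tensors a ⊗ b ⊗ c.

2

Lower bound: the mode-2 unfolding of T (rows indexed by j, columns by (i,k) = (1,1), (1,2), (1,3), (2,1), (2,2), (2,3), (3,1), (3,2), (3,3)) is [[-6, 9, 9, -4, 6, 6, 4, -6, -6], [6, -12, -12, -4, 0, 0, -20, 24, 24], [-10, 13, 13, -12, 14, 14, -4, 2, 2]].
There the 2×2 minor on rows j ∈ {1, 2}, columns (i,k) ∈ {(1,1), (1,2)} is det [[-6, 9], [6, -12]] = 18 ≠ 0, so this unfolding has rank ≥ 2; CP rank is at least every unfolding rank, so rank(T) ≥ 2. (This is only a lower bound: in general the CP rank may exceed every unfolding rank, so we still need to exhibit 2 rank-1 terms summing to T.)
Upper bound — finding two terms. Write S_k = T[:,:,k] for the frontal slices: S₁ = [[-6, 6, -10], [-4, -4, -12], [4, -20, -4]], S₂ = [[9, -12, 13], [6, 0, 14], [-6, 24, 2]], S₃ = [[9, -12, 13], [6, 0, 14], [-6, 24, 2]].
If T = a₁ ⊗ b₁ ⊗ c₁ + a₂ ⊗ b₂ ⊗ c₂ then each S_k = c₁[k]·a₁b₁ᵀ + c₂[k]·a₂b₂ᵀ. S₁ and S₂ are linearly independent, so a₁b₁ᵀ and a₂b₂ᵀ must span the same plane of matrices: they are the rank-1 matrices of the form x·S₁ + y·S₂.
The 2×2 minor of x·S₁ + y·S₂ on rows {1,2}, columns {1,2} is 48·x² − 120·xy + 72·y² = 24·(2·x − 3·y)(x − y), vanishing at (x:y) = (3:2) and (1:1).
M₁ = 3·S₁ + 2·S₂ = [[0, -6, -4], [0, -12, -8], [0, -12, -8]] = (-2)·(1, 2, 2)(0, 3, 2)ᵀ and M₂ = S₁ + S₂ = [[3, -6, 3], [2, -4, 2], [-2, 4, -2]] = (3, 2, -2)(1, -2, 1)ᵀ, so take a₁ = (1, 2, 2), b₁ = (0, 3, 2), a₂ = (3, 2, -2), b₂ = (1, -2, 1).
Each slice is an integer combination of E₁ = a₁b₁ᵀ and E₂ = a₂b₂ᵀ: S₁ = −2·E₁ − 2·E₂, S₂ = 2·E₁ + 3·E₂, S₃ = 2·E₁ + 3·E₂; reading off coefficients, c₁ = (-2, 2, 2) and c₂ = (-2, 3, 3).
Hence T = (1, 2, 2) ⊗ (0, 3, 2) ⊗ (-2, 2, 2) + (3, 2, -2) ⊗ (1, -2, 1) ⊗ (-2, 3, 3), so rank(T) ≤ 2.
These bounds meet, so rank(T) = 2.
Check entry T[2,3,1] = -12: (2)·(2)·(-2) + (2)·(1)·(-2) = -12.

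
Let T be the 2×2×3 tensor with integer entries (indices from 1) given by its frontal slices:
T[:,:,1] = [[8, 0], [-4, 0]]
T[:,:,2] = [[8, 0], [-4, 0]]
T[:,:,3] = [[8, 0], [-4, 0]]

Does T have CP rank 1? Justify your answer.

If T = a ∘ b ∘ c then every fibre of T is a multiple of the corresponding factor, so read the factors off the fibres through the nonzero entry T[1,1,1] = 8.
The mode-1 fibre T[:,1,1] = [8, -4] gives a = [2, -1] (primitive direction); the mode-2 fibre T[1,:,1] = [8, 0] gives b = [1, 0]; then c[k] = T[1,1,k] / (a[1]·b[1]) = [8, 8, 8] / 2 = [4, 4, 4].
Expanding [2, -1] ∘ [1, 0] ∘ [4, 4, 4] reproduces all 12 entries of T, so T = [2, -1] ∘ [1, 0] ∘ [4, 4, 4] and rank(T) ≤ 1.
Equivalently every frontal slice T[:,:,k] is c[k] times the rank-1 matrix [2, -1] ∘ [1, 0]. So T has rank 1 (it is nonzero).

Yes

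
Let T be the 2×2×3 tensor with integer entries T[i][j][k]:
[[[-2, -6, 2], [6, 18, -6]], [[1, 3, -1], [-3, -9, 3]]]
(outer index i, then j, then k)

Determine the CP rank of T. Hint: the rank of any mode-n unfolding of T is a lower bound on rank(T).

Lower bound: T ≠ 0 (e.g. T[0,0,0] = -2), so rank(T) ≥ 1.
Upper bound: the mode-1 fibre T[:,0,0] = [-2, 1] gives a = [2, -1] (primitive direction); the mode-2 fibre T[0,:,0] = [-2, 6] gives b = [1, -3]; then c[k] = T[0,0,k] / (a[0]·b[0]) = [-2, -6, 2] / 2 = [-1, -3, 1].
Expanding [2, -1] ∘ [1, -3] ∘ [-1, -3, 1] reproduces all 12 entries of T, so T = [2, -1] ∘ [1, -3] ∘ [-1, -3, 1] and rank(T) ≤ 1.
These bounds meet, so rank(T) = 1.

1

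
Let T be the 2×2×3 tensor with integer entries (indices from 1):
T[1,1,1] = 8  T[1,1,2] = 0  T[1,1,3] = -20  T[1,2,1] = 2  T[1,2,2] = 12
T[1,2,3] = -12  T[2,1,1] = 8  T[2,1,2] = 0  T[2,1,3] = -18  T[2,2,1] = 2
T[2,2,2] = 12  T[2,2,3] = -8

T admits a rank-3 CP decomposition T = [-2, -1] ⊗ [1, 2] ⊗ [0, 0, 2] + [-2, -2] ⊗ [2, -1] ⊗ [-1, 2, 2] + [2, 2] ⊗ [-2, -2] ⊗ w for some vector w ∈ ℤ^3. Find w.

w = [-1, -2, 2]

Subtract the known terms from T to get the rank-1 residual R = [2, 2] ⊗ [-2, -2] ⊗ w, so R[i,j,k] = a[i]·b[j]·w[k]. Pick indices with nonzero a[1]·b[1] = (2)·(-2) = -4. Only the fibre through (1,1,·) is needed: R[1,1,:] = T[1,1,:] − Σₗ aₗ[1]bₗ[1]cₗ = [8, 0, -20] − (-2)·(1)·[0, 0, 2] − (-2)·(2)·[-1, 2, 2] = [4, 8, -8]. Then w[k] = R[1,1,k] / -4 for each k, giving w = [4, 8, -8] / -4 = [-1, -2, 2].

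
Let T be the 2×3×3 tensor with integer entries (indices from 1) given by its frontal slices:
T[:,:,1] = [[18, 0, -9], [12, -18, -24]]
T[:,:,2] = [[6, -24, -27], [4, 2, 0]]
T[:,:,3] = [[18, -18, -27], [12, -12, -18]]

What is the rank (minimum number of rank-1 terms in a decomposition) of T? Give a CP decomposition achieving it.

rank(T) = 2

Lower bound: the mode-3 unfolding of T (rows indexed by k, columns by (i,j) = (1,1), (1,2), (1,3), (2,1), (2,2), (2,3)) is [[18, 0, -9, 12, -18, -24], [6, -24, -27, 4, 2, 0], [18, -18, -27, 12, -12, -18]].
There the 2×2 minor on rows k ∈ {1, 2}, columns (i,j) ∈ {(1,1), (1,2)} is det [[18, 0], [6, -24]] = -432 ≠ 0, so this unfolding has rank ≥ 2; CP rank is at least every unfolding rank, so rank(T) ≥ 2. (This is only a lower bound: in general the CP rank may exceed every unfolding rank, so we still need to exhibit 2 rank-1 terms summing to T.)
Upper bound — finding two terms. Write S_k = T[:,:,k] for the frontal slices: S₁ = [[18, 0, -9], [12, -18, -24]], S₂ = [[6, -24, -27], [4, 2, 0]], S₃ = [[18, -18, -27], [12, -12, -18]].
If T = a₁ ⊗ b₁ ⊗ c₁ + a₂ ⊗ b₂ ⊗ c₂ then each S_k = c₁[k]·a₁b₁ᵀ + c₂[k]·a₂b₂ᵀ. S₁ and S₂ are linearly independent, so a₁b₁ᵀ and a₂b₂ᵀ must span the same plane of matrices: they are the rank-1 matrices of the form x·S₁ + y·S₂.
The 2×2 minor of x·S₁ + y·S₂ on rows {1,2}, columns {1,2} is −324·x² + 216·xy + 108·y² = (-108)·(x − y)(3·x + y), vanishing at (x:y) = (1:1) and (1:-3).
M₁ = S₁ + S₂ = [[24, -24, -36], [16, -16, -24]] = 4·[3, 2][2, -2, -3]ᵀ and M₂ = S₁ − 3·S₂ = [[0, 72, 72], [0, -24, -24]] = 24·[3, -1][0, 1, 1]ᵀ, so take a₁ = [3, 2], b₁ = [2, -2, -3], a₂ = [3, -1], b₂ = [0, 1, 1].
Each slice is an integer combination of E₁ = a₁b₁ᵀ and E₂ = a₂b₂ᵀ: S₁ = 3·E₁ + 6·E₂, S₂ = E₁ − 6·E₂, S₃ = 3·E₁; reading off coefficients, c₁ = [3, 1, 3] and c₂ = [6, -6, 0].
Hence T = [3, 2] ⊗ [2, -2, -3] ⊗ [3, 1, 3] + [3, -1] ⊗ [0, 1, 1] ⊗ [6, -6, 0], so rank(T) ≤ 2.
These bounds meet, so rank(T) = 2.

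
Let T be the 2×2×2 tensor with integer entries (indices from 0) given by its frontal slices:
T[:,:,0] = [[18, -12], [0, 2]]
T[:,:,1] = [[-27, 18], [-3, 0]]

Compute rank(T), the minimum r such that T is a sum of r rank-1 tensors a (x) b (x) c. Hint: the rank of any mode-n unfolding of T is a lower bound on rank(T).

Lower bound: the mode-2 unfolding of T (rows indexed by j, columns by (i,k) = (0,0), (0,1), (1,0), (1,1)) is [[18, -27, 0, -3], [-12, 18, 2, 0]].
There the 2×2 minor on rows j ∈ {0, 1}, columns (i,k) ∈ {(0,0), (1,0)} is det [[18, 0], [-12, 2]] = 36 ≠ 0, so this unfolding has rank ≥ 2; CP rank is at least every unfolding rank, so rank(T) ≥ 2. (Flattening ranks never certify an upper bound on CP rank; for that we must actually write T with 2 rank-1 terms.)
Upper bound — finding two terms. Write S_k = T[:,:,k] for the frontal slices: S₀ = [[18, -12], [0, 2]], S₁ = [[-27, 18], [-3, 0]].
If T = a₁ (x) b₁ (x) c₁ + a₂ (x) b₂ (x) c₂ then each S_k = c₁[k]·a₁b₁ᵀ + c₂[k]·a₂b₂ᵀ. S₀ and S₁ are linearly independent, so a₁b₁ᵀ and a₂b₂ᵀ must span the same plane of matrices: they are the rank-1 matrices of the form x·S₀ + y·S₁.
det(x·S₀ + y·S₁) is 36·x² − 90·xy + 54·y² = 18·(2·x − 3·y)(x − y), vanishing at (x:y) = (3:2) and (1:1).
M₁ = 3·S₀ + 2·S₁ = [[0, 0], [-6, 6]] = (-6)·[0, 1][1, -1]ᵀ and M₂ = S₀ + S₁ = [[-9, 6], [-3, 2]] = −[3, 1][3, -2]ᵀ, so take a₁ = [0, 1], b₁ = [1, -1], a₂ = [3, 1], b₂ = [3, -2].
Each slice is an integer combination of E₁ = a₁b₁ᵀ and E₂ = a₂b₂ᵀ: S₀ = −6·E₁ + 2·E₂, S₁ = 6·E₁ − 3·E₂; reading off coefficients, c₁ = [-6, 6] and c₂ = [2, -3].
Hence T = [0, 1] (x) [1, -1] (x) [-6, 6] + [3, 1] (x) [3, -2] (x) [2, -3], so rank(T) ≤ 2.
These bounds meet, so rank(T) = 2.
Check entry T[0,1,0] = -12: (0)·(-1)·(-6) + (3)·(-2)·(2) = -12.

2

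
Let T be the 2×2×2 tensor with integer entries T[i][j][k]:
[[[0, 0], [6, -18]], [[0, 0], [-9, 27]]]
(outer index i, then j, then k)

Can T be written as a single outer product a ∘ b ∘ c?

If T = a ∘ b ∘ c then every fibre of T is a multiple of the corresponding factor, so read the factors off the fibres through the nonzero entry T[0,1,0] = 6.
The mode-1 fibre T[:,1,0] = [6, -9] gives a = [2, -3] (primitive direction); the mode-2 fibre T[0,:,0] = [0, 6] gives b = [0, 1]; then c[k] = T[0,1,k] / (a[0]·b[1]) = [6, -18] / 2 = [3, -9].
Expanding [2, -3] ∘ [0, 1] ∘ [3, -9] reproduces all 8 entries of T, so T = [2, -3] ∘ [0, 1] ∘ [3, -9] and rank(T) ≤ 1.
Equivalently every frontal slice T[:,:,k] is c[k] times the rank-1 matrix [2, -3] ∘ [0, 1]. So T has rank 1 (it is nonzero).

Yes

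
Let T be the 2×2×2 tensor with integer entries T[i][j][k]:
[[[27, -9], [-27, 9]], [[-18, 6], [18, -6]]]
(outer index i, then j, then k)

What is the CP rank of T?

Lower bound: T ≠ 0 (e.g. T[0,0,0] = 27), so rank(T) ≥ 1.
Upper bound: if T = a ⊗ b ⊗ c then every fibre of T is a multiple of the corresponding factor, so read the factors off the fibres through the nonzero entry T[0,0,0] = 27.
The mode-1 fibre T[:,0,0] = [27, -18] gives a = [3, -2] (primitive direction); the mode-2 fibre T[0,:,0] = [27, -27] gives b = [1, -1]; then c[k] = T[0,0,k] / (a[0]·b[0]) = [27, -9] / 3 = [9, -3].
Expanding [3, -2] ⊗ [1, -1] ⊗ [9, -3] reproduces all 8 entries of T, so T = [3, -2] ⊗ [1, -1] ⊗ [9, -3] and rank(T) ≤ 1.
These bounds meet, so rank(T) = 1.

1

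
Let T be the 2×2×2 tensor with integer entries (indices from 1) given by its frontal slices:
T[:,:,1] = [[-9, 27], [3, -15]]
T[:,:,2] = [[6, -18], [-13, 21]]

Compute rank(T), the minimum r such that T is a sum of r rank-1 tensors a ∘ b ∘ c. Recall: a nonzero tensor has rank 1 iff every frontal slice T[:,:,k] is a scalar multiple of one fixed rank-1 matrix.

Lower bound: the mode-3 unfolding of T (rows indexed by k, columns by (i,j) = (1,1), (1,2), (2,1), (2,2)) is [[-9, 27, 3, -15], [6, -18, -13, 21]].
There the 2×2 minor on rows k ∈ {1, 2}, columns (i,j) ∈ {(1,1), (2,1)} is det [[-9, 3], [6, -13]] = 99 ≠ 0, so this unfolding has rank ≥ 2; CP rank is at least every unfolding rank, so rank(T) ≥ 2. (Unfolding ranks only ever bound the CP rank from below — rank(T) can be strictly larger than all of them — so the matching upper bound has to come from an explicit 2-term decomposition.)
Upper bound — finding two terms. Write S_k = T[:,:,k] for the frontal slices: S₁ = [[-9, 27], [3, -15]], S₂ = [[6, -18], [-13, 21]].
If T = a₁ ∘ b₁ ∘ c₁ + a₂ ∘ b₂ ∘ c₂ then each S_k = c₁[k]·a₁b₁ᵀ + c₂[k]·a₂b₂ᵀ. S₁ and S₂ are linearly independent, so a₁b₁ᵀ and a₂b₂ᵀ must span the same plane of matrices: they are the rank-1 matrices of the form x·S₁ + y·S₂.
det(x·S₁ + y·S₂) is 54·x² + 126·xy − 108·y² = 18·(x + 3·y)(3·x − 2·y), vanishing at (x:y) = (3:-1) and (2:3).
M₁ = 3·S₁ − S₂ = [[-33, 99], [22, -66]] = (-11)·(3, -2)(1, -3)ᵀ and M₂ = 2·S₁ + 3·S₂ = [[0, 0], [-33, 33]] = (-33)·(0, 1)(1, -1)ᵀ, so take a₁ = (3, -2), b₁ = (1, -3), a₂ = (0, 1), b₂ = (1, -1).
Each slice is an integer combination of E₁ = a₁b₁ᵀ and E₂ = a₂b₂ᵀ: S₁ = −3·E₁ − 3·E₂, S₂ = 2·E₁ − 9·E₂; reading off coefficients, c₁ = (-3, 2) and c₂ = (-3, -9).
Hence T = (3, -2) ∘ (1, -3) ∘ (-3, 2) + (0, 1) ∘ (1, -1) ∘ (-3, -9), so rank(T) ≤ 2.
These bounds meet, so rank(T) = 2.

2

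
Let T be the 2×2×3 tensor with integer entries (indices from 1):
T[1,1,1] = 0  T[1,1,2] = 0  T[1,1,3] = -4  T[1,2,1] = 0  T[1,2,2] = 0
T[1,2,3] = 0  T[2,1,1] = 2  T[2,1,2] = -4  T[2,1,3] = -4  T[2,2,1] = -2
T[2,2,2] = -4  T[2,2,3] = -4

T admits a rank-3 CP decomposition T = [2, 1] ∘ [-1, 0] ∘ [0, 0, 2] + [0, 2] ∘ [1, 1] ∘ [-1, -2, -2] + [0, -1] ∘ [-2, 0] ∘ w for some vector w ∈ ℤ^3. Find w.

w = [2, 0, 1]

Subtract the known terms from T to get the rank-1 residual R = [0, -1] ∘ [-2, 0] ∘ w, so R[i,j,k] = a[i]·b[j]·w[k]. Pick indices with nonzero a[2]·b[1] = (-1)·(-2) = 2. Only the fibre through (2,1,·) is needed: R[2,1,:] = T[2,1,:] − Σₗ aₗ[2]bₗ[1]cₗ = [2, -4, -4] − (1)·(-1)·[0, 0, 2] − (2)·(1)·[-1, -2, -2] = [4, 0, 2]. Then w[k] = R[2,1,k] / 2 for each k, giving w = [4, 0, 2] / 2 = [2, 0, 1].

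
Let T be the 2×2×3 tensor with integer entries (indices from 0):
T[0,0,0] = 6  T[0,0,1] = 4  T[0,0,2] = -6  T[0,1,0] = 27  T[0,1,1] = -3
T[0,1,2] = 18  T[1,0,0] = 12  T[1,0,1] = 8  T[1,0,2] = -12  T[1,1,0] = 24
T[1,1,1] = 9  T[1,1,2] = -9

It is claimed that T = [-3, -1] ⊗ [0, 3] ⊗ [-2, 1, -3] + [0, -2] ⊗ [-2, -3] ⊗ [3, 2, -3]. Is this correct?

No

Reconstruct entry (0,0,0) from the claimed factors: Σₗ aₗ[0]bₗ[0]cₗ[0] = (-3)·(0)·(-2) + (0)·(-2)·(3) = 0, but T[0,0,0] = 6. The claim is false.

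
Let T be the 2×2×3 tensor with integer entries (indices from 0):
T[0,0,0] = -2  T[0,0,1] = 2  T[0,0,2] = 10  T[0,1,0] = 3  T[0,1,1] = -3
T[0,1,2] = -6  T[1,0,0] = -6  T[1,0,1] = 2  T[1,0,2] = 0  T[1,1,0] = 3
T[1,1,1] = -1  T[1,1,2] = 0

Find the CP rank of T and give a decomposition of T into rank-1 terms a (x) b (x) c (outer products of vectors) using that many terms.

rank(T) = 3

Lower bound: the mode-3 unfolding of T (rows indexed by k, columns by (i,j) = (0,0), (0,1), (1,0), (1,1)) is [[-2, 3, -6, 3], [2, -3, 2, -1], [10, -6, 0, 0]].
There the 3×3 minor on rows k ∈ {0, 1, 2}, columns (i,j) ∈ {(0,0), (0,1), (1,0)} is det [[-2, 3, -6], [2, -3, 2], [10, -6, 0]] = -72 ≠ 0, so this unfolding has rank ≥ 3; CP rank is at least every unfolding rank, so rank(T) ≥ 3. (Flattening ranks never certify an upper bound on CP rank; for that we must actually write T with 3 rank-1 terms.)
Upper bound: T is a sum of 3 rank-1 terms, T = [1, -1] (x) [2, -1] (x) [2, -1, 2] + [1, 0] (x) [1, -1] (x) [-4, 4, 2] + [1, 1] (x) [2, -1] (x) [-1, 0, 2] (one valid choice — decompositions are not unique — normalised so each a, b is primitive with positive first nonzero entry; check it by expanding all entries), so rank(T) ≤ 3.
These bounds meet, so rank(T) = 3.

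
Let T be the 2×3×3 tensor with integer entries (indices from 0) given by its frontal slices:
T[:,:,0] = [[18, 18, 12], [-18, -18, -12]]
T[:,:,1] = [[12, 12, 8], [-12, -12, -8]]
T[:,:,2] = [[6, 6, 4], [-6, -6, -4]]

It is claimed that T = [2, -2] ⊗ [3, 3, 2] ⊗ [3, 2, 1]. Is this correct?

Yes

Reconstruct entrywise from the claimed factors. For example, T[0,0,2] = 6 and Σₗ aₗ[0]bₗ[0]cₗ[2] = (2)·(3)·(1) = 6; checking all 18 entries, every one matches. The claim holds.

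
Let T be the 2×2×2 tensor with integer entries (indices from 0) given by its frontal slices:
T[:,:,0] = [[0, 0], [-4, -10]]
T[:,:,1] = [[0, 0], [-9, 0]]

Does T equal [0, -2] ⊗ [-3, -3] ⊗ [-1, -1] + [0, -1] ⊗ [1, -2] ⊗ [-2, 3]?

Reconstruct entrywise from the claimed factors. For example, T[0,1,0] = 0 and Σₗ aₗ[0]bₗ[1]cₗ[0] = (0)·(-3)·(-1) + (0)·(-2)·(-2) = 0; checking all 8 entries, every one matches. The claim holds.

Yes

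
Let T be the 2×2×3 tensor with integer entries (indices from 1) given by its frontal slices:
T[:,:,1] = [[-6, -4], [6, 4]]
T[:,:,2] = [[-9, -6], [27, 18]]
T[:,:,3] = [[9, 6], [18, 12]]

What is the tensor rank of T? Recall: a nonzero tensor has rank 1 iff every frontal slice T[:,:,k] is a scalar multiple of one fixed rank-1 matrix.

Lower bound: the mode-3 unfolding of T (rows indexed by k, columns by (i,j) = (1,1), (1,2), (2,1), (2,2)) is [[-6, -4, 6, 4], [-9, -6, 27, 18], [9, 6, 18, 12]].
There the 2×2 minor on rows k ∈ {1, 2}, columns (i,j) ∈ {(1,1), (2,1)} is det [[-6, 6], [-9, 27]] = -108 ≠ 0, so this unfolding has rank ≥ 2; CP rank is at least every unfolding rank, so rank(T) ≥ 2. (This is only a lower bound: in general the CP rank may exceed every unfolding rank, so we still need to exhibit 2 rank-1 terms summing to T.)
Upper bound — finding two terms. Every mode-2 slice of T is a multiple of one matrix: T[:,j,:] = b[j]·M with b = [3, 2] and M = [[-2, -3, 3], [2, 9, 6]] (rows indexed by i, columns by k). So it suffices to write M as a sum of two rank-1 matrices.
Splitting M by its rows (i = 1, 2), M = [1, 0][-2, -3, 3]ᵀ + [0, 1][2, 9, 6]ᵀ.
Hence T = [1, 0] ⊗ [3, 2] ⊗ [-2, -3, 3] + [0, 1] ⊗ [3, 2] ⊗ [2, 9, 6], so rank(T) ≤ 2.
These bounds meet, so rank(T) = 2.
Check entry T[1,1,2] = -9: (1)·(3)·(-3) + (0)·(3)·(9) = -9.

2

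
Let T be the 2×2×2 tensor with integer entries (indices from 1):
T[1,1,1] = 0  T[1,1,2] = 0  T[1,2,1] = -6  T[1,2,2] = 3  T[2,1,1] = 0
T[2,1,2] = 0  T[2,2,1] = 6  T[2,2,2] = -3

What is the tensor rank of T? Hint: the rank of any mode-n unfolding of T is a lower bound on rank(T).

1

Lower bound: T ≠ 0 (e.g. T[1,2,1] = -6), so rank(T) ≥ 1.
Upper bound: if T = a ⊗ b ⊗ c then every fibre of T is a multiple of the corresponding factor, so read the factors off the fibres through the nonzero entry T[1,2,1] = -6.
The mode-1 fibre T[:,2,1] = [-6, 6] gives a = (1, -1) (primitive direction); the mode-2 fibre T[1,:,1] = [0, -6] gives b = (0, 1); then c[k] = T[1,2,k] / (a[1]·b[2]) = [-6, 3] / 1 = (-6, 3).
Expanding (1, -1) ⊗ (0, 1) ⊗ (-6, 3) reproduces all 8 entries of T, so T = (1, -1) ⊗ (0, 1) ⊗ (-6, 3) and rank(T) ≤ 1.
These bounds meet, so rank(T) = 1.
Check entry T[2,1,2] = 0: (-1)·(0)·(3) = 0.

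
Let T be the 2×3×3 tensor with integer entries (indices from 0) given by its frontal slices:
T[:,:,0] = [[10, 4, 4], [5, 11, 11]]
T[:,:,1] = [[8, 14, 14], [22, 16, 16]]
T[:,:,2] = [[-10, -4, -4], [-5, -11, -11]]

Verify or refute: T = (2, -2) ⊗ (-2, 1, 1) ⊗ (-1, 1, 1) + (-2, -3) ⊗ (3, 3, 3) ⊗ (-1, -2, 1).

Yes

Reconstruct entrywise from the claimed factors. For example, T[1,0,0] = 5 and Σₗ aₗ[1]bₗ[0]cₗ[0] = (-2)·(-2)·(-1) + (-3)·(3)·(-1) = 5; checking all 18 entries, every one matches. The claim holds.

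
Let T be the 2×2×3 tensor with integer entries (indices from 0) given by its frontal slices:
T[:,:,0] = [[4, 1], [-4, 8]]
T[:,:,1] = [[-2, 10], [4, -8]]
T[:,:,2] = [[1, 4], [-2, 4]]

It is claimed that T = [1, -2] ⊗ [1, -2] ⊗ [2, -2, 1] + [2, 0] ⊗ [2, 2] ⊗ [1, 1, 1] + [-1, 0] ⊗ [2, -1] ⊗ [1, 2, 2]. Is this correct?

Reconstruct entrywise from the claimed factors. For example, T[1,1,1] = -8 and Σₗ aₗ[1]bₗ[1]cₗ[1] = (-2)·(-2)·(-2) + (0)·(2)·(1) + (0)·(-1)·(2) = -8; checking all 12 entries, every one matches. The claim holds.

Yes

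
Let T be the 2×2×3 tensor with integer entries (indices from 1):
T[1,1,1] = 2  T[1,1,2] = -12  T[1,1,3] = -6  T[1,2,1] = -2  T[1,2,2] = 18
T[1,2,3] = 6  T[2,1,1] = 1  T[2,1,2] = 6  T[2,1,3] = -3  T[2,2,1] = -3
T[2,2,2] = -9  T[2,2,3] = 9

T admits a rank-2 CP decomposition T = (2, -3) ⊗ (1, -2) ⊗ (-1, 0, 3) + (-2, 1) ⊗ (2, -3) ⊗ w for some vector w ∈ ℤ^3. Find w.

w = (-1, 3, 3)

Subtract the known terms from T to get the rank-1 residual R = (-2, 1) ⊗ (2, -3) ⊗ w, so R[i,j,k] = a[i]·b[j]·w[k]. Pick indices with nonzero a[1]·b[1] = (-2)·(2) = -4. Only the fibre through (1,1,·) is needed: R[1,1,:] = T[1,1,:] − Σₗ aₗ[1]bₗ[1]cₗ = [2, -12, -6] − (2)·(1)·(-1, 0, 3) = [4, -12, -12]. Then w[k] = R[1,1,k] / -4 for each k, giving w = [4, -12, -12] / -4 = (-1, 3, 3).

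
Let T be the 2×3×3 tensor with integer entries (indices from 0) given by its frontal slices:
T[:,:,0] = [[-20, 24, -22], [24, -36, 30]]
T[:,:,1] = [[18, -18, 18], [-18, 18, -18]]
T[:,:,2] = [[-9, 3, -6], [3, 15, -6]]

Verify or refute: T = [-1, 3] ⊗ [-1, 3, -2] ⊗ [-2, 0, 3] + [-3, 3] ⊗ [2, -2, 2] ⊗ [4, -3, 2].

No

Reconstruct entry (0,0,0) from the claimed factors: Σₗ aₗ[0]bₗ[0]cₗ[0] = (-1)·(-1)·(-2) + (-3)·(2)·(4) = -26, but T[0,0,0] = -20. The claim is false.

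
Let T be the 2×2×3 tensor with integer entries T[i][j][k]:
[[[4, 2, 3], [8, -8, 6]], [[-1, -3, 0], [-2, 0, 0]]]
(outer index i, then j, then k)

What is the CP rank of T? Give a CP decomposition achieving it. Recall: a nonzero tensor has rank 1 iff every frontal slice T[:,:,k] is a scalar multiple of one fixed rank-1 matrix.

rank(T) = 3

Lower bound: the mode-3 unfolding of T (rows indexed by k, columns by (i,j) = (0,0), (0,1), (1,0), (1,1)) is [[4, 8, -1, -2], [2, -8, -3, 0], [3, 6, 0, 0]].
There the 3×3 minor on rows k ∈ {0, 1, 2}, columns (i,j) ∈ {(0,0), (0,1), (1,0)} is det [[4, 8, -1], [2, -8, -3], [3, 6, 0]] = -36 ≠ 0, so this unfolding has rank ≥ 3; CP rank is at least every unfolding rank, so rank(T) ≥ 3. (Unfolding ranks only ever bound the CP rank from below — rank(T) can be strictly larger than all of them — so the matching upper bound has to come from an explicit 3-term decomposition.)
Upper bound: T is a sum of 3 rank-1 terms, T = (1, -1) ∘ (1, 2) ∘ (2, 0, 1) + (2, -1) ∘ (1, -1) ∘ (0, 2, 0) + (2, 1) ∘ (1, 2) ∘ (1, -1, 1) (written with every a and b primitive with positive leading entry and the scale carried by c; CP decompositions are not unique, and this one is verified by expanding entrywise), so rank(T) ≤ 3.
These bounds meet, so rank(T) = 3.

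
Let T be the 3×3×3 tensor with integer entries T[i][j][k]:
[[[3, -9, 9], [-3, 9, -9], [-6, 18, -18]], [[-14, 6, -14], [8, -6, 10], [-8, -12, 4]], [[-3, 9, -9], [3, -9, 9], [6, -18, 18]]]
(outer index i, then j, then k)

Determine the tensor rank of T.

Lower bound: in the mode-2 unfolding of T (rows indexed by j, columns by (i,k)) the 2×2 minor on rows j ∈ {0, 1}, columns (i,k) ∈ {(0,0), (1,0)} is det [[3, -14], [-3, 8]] = -18 ≠ 0, so that unfolding has rank ≥ 2 and hence rank(T) ≥ 2 (CP rank is at least every unfolding rank, though it can be larger).
Upper bound: with S_k = T[:,:,k], the two rank-1 terms a₁b₁ᵀ, a₂b₂ᵀ are the rank-1 members of the pencil x·S₀ + y·S₁.
The 2×2 minor of x·S₀ + y·S₁ on rows {0,1}, columns {0,1} is −18·x² + 54·xy = (-18)·(x − 3·y)(x), vanishing at (x:y) = (3:1) and (0:1).
M₁ = 3·S₀ + S₁ = [[0, 0, 0], [-36, 18, -36], [0, 0, 0]] = (-18)·[0, 1, 0][2, -1, 2]ᵀ and M₂ = S₁ = [[-9, 9, 18], [6, -6, -12], [9, -9, -18]] = (-3)·[3, -2, -3][1, -1, -2]ᵀ, so take a₁ = [0, 1, 0], b₁ = [2, -1, 2], a₂ = [3, -2, -3], b₂ = [1, -1, -2].
Each slice is an integer combination of E₁ = a₁b₁ᵀ and E₂ = a₂b₂ᵀ: S₀ = −6·E₁ + E₂, S₁ = −3·E₂, S₂ = −4·E₁ + 3·E₂; reading off coefficients, c₁ = [-6, 0, -4] and c₂ = [1, -3, 3].
Hence T = [0, 1, 0] ⊗ [2, -1, 2] ⊗ [-6, 0, -4] + [3, -2, -3] ⊗ [1, -1, -2] ⊗ [1, -3, 3], so rank(T) ≤ 2.
These bounds meet, so rank(T) = 2.

2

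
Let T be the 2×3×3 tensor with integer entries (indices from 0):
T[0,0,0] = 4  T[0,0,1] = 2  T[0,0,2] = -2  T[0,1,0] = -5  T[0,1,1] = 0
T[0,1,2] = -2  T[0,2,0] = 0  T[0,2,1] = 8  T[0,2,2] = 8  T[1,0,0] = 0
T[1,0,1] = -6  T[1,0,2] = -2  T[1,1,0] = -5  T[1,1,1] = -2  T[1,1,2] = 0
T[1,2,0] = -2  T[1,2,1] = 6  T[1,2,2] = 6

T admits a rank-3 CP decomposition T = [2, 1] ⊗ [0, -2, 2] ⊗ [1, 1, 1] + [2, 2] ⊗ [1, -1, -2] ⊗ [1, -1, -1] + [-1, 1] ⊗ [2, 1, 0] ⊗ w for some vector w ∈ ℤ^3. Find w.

Subtract the known terms from T to get the rank-1 residual R = [-1, 1] ⊗ [2, 1, 0] ⊗ w, so R[i,j,k] = a[i]·b[j]·w[k]. Pick indices with nonzero a[0]·b[0] = (-1)·(2) = -2. Only the fibre through (0,0,·) is needed: R[0,0,:] = T[0,0,:] − Σₗ aₗ[0]bₗ[0]cₗ = [4, 2, -2] − (2)·(0)·[1, 1, 1] − (2)·(1)·[1, -1, -1] = [2, 4, 0]. Then w[k] = R[0,0,k] / -2 for each k, giving w = [2, 4, 0] / -2 = [-1, -2, 0].

w = [-1, -2, 0]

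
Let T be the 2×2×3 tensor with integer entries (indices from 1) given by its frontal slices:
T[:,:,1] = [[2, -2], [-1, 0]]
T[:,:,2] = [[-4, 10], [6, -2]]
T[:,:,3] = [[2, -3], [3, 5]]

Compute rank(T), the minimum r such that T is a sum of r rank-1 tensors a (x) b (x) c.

3

Lower bound: the mode-3 unfolding of T (rows indexed by k, columns by (i,j) = (1,1), (1,2), (2,1), (2,2)) is [[2, -2, -1, 0], [-4, 10, 6, -2], [2, -3, 3, 5]].
There the 3×3 minor on rows k ∈ {1, 2, 3}, columns (i,j) ∈ {(1,1), (1,2), (2,1)} is det [[2, -2, -1], [-4, 10, 6], [2, -3, 3]] = 56 ≠ 0, so this unfolding has rank ≥ 3; CP rank is at least every unfolding rank, so rank(T) ≥ 3. (Unfolding ranks only ever bound the CP rank from below — rank(T) can be strictly larger than all of them — so the matching upper bound has to come from an explicit 3-term decomposition.)
Upper bound: T is a sum of 3 rank-1 terms, T = (0, 1) (x) (1, 1) (x) (0, 4, 4) + (1, -1) (x) (0, 1) (x) (2, 2, 1) + (2, -1) (x) (1, -2) (x) (1, -2, 1) (written with every a and b primitive with positive leading entry and the scale carried by c; CP decompositions are not unique, and this one is verified by expanding entrywise), so rank(T) ≤ 3.
These bounds meet, so rank(T) = 3.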